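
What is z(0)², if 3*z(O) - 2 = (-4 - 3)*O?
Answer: 4/9 ≈ 0.44444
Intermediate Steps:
z(O) = ⅔ - 7*O/3 (z(O) = ⅔ + ((-4 - 3)*O)/3 = ⅔ + (-7*O)/3 = ⅔ - 7*O/3)
z(0)² = (⅔ - 7/3*0)² = (⅔ + 0)² = (⅔)² = 4/9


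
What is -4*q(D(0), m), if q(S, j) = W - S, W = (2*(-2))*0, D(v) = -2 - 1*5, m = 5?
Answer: -28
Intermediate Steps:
D(v) = -7 (D(v) = -2 - 5 = -7)
W = 0 (W = -4*0 = 0)
q(S, j) = -S (q(S, j) = 0 - S = -S)
-4*q(D(0), m) = -(-4)*(-7) = -4*7 = -28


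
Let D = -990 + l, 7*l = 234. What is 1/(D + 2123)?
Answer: 7/8165 ≈ 0.00085732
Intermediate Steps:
l = 234/7 (l = (⅐)*234 = 234/7 ≈ 33.429)
D = -6696/7 (D = -990 + 234/7 = -6696/7 ≈ -956.57)
1/(D + 2123) = 1/(-6696/7 + 2123) = 1/(8165/7) = 7/8165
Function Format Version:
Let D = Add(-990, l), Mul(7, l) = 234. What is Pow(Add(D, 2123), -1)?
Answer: Rational(7, 8165) ≈ 0.00085732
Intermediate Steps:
l = Rational(234, 7) (l = Mul(Rational(1, 7), 234) = Rational(234, 7) ≈ 33.429)
D = Rational(-6696, 7) (D = Add(-990, Rational(234, 7)) = Rational(-6696, 7) ≈ -956.57)
Pow(Add(D, 2123), -1) = Pow(Add(Rational(-6696, 7), 2123), -1) = Pow(Rational(8165, 7), -1) = Rational(7, 8165)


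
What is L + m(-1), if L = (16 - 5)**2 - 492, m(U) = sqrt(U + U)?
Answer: -371 + I*sqrt(2) ≈ -371.0 + 1.4142*I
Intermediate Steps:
m(U) = sqrt(2)*sqrt(U) (m(U) = sqrt(2*U) = sqrt(2)*sqrt(U))
L = -371 (L = 11**2 - 492 = 121 - 492 = -371)
L + m(-1) = -371 + sqrt(2)*sqrt(-1) = -371 + sqrt(2)*I = -371 + I*sqrt(2)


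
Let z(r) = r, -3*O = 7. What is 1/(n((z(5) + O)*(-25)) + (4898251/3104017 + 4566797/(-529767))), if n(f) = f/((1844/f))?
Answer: -108295865975997/501640785521536 ≈ -0.21588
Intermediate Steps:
O = -7/3 (O = -⅓*7 = -7/3 ≈ -2.3333)
n(f) = f²/1844 (n(f) = f*(f/1844) = f²/1844)
1/(n((z(5) + O)*(-25)) + (4898251/3104017 + 4566797/(-529767))) = 1/(((5 - 7/3)*(-25))²/1844 + (4898251/3104017 + 4566797/(-529767))) = 1/(((8/3)*(-25))²/1844 + (4898251*(1/3104017) + 4566797*(-1/529767))) = 1/((-200/3)²/1844 + (4898251/3104017 - 4566797/529767)) = 1/((1/1844)*(40000/9) - 1654354826576/234915110577) = 1/(10000/4149 - 1654354826576/234915110577) = 1/(-501640785521536/108295865975997) = -108295865975997/501640785521536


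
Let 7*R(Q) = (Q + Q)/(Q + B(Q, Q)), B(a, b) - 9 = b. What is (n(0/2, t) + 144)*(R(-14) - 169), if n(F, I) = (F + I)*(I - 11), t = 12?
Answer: -500292/19 ≈ -26331.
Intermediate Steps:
B(a, b) = 9 + b
R(Q) = 2*Q/(7*(9 + 2*Q)) (R(Q) = ((Q + Q)/(Q + (9 + Q)))/7 = ((2*Q)/(9 + 2*Q))/7 = (2*Q/(9 + 2*Q))/7 = 2*Q/(7*(9 + 2*Q)))
n(F, I) = (-11 + I)*(F + I) (n(F, I) = (F + I)*(-11 + I) = (-11 + I)*(F + I))
(n(0/2, t) + 144)*(R(-14) - 169) = ((12² - 0/2 - 11*12 + (0/2)*12) + 144)*((2/7)*(-14)/(9 + 2*(-14)) - 169) = ((144 - 0/2 - 132 + (0*(½))*12) + 144)*((2/7)*(-14)/(9 - 28) - 169) = ((144 - 11*0 - 132 + 0*12) + 144)*((2/7)*(-14)/(-19) - 169) = ((144 + 0 - 132 + 0) + 144)*((2/7)*(-14)*(-1/19) - 169) = (12 + 144)*(4/19 - 169) = 156*(-3207/19) = -500292/19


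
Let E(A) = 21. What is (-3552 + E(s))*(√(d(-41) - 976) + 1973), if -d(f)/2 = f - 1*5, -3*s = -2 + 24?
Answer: -6966663 - 7062*I*√221 ≈ -6.9667e+6 - 1.0498e+5*I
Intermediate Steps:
s = -22/3 (s = -(-2 + 24)/3 = -⅓*22 = -22/3 ≈ -7.3333)
d(f) = 10 - 2*f (d(f) = -2*(f - 1*5) = -2*(f - 5) = -2*(-5 + f) = 10 - 2*f)
(-3552 + E(s))*(√(d(-41) - 976) + 1973) = (-3552 + 21)*(√((10 - 2*(-41)) - 976) + 1973) = -3531*(√((10 + 82) - 976) + 1973) = -3531*(√(92 - 976) + 1973) = -3531*(√(-884) + 1973) = -3531*(2*I*√221 + 1973) = -3531*(1973 + 2*I*√221) = -6966663 - 7062*I*√221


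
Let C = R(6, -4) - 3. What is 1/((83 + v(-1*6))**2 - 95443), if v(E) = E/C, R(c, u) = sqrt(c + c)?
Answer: -14911/1333837798 + 154*sqrt(3)/2000756697 ≈ -1.1046e-5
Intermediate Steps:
R(c, u) = sqrt(2)*sqrt(c) (R(c, u) = sqrt(2*c) = sqrt(2)*sqrt(c))
C = -3 + 2*sqrt(3) (C = sqrt(2)*sqrt(6) - 3 = 2*sqrt(3) - 3 = -3 + 2*sqrt(3) ≈ 0.46410)
v(E) = E/(-3 + 2*sqrt(3))
1/((83 + v(-1*6))**2 - 95443) = 1/((83 + (-1*6 + 2*(-1*6)*sqrt(3)/3))**2 - 95443) = 1/((83 + (-6 + (2/3)*(-6)*sqrt(3)))**2 - 95443) = 1/((83 + (-6 - 4*sqrt(3)))**2 - 95443) = 1/((77 - 4*sqrt(3))**2 - 95443) = 1/(-95443 + (77 - 4*sqrt(3))**2)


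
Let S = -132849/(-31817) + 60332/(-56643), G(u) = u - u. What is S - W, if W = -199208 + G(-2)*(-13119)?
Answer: 359020321000511/1802210331 ≈ 1.9921e+5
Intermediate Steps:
G(u) = 0
S = 5605382663/1802210331 (S = -132849*(-1/31817) + 60332*(-1/56643) = 132849/31817 - 60332/56643 = 5605382663/1802210331 ≈ 3.1103)
W = -199208 (W = -199208 + 0*(-13119) = -199208 + 0 = -199208)
S - W = 5605382663/1802210331 - 1*(-199208) = 5605382663/1802210331 + 199208 = 359020321000511/1802210331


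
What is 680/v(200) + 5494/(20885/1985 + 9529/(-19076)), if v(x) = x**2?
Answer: 41608297224463/75897439000 ≈ 548.22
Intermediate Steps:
680/v(200) + 5494/(20885/1985 + 9529/(-19076)) = 680/(200**2) + 5494/(20885/1985 + 9529/(-19076)) = 680/40000 + 5494/(20885*(1/1985) + 9529*(-1/19076)) = 680*(1/40000) + 5494/(4177/397 - 9529/19076) = 17/1000 + 5494/(75897439/7573172) = 17/1000 + 5494*(7573172/75897439) = 17/1000 + 41607006968/75897439 = 41608297224463/75897439000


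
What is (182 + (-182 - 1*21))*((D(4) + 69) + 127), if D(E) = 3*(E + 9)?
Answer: -4935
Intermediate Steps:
D(E) = 27 + 3*E (D(E) = 3*(9 + E) = 27 + 3*E)
(182 + (-182 - 1*21))*((D(4) + 69) + 127) = (182 + (-182 - 1*21))*(((27 + 3*4) + 69) + 127) = (182 + (-182 - 21))*(((27 + 12) + 69) + 127) = (182 - 203)*((39 + 69) + 127) = -21*(108 + 127) = -21*235 = -4935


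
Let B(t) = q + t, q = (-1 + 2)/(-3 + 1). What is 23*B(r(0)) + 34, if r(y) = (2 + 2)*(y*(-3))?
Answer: 45/2 ≈ 22.500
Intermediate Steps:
r(y) = -12*y (r(y) = 4*(-3*y) = -12*y)
q = -½ (q = 1/(-2) = 1*(-½) = -½ ≈ -0.50000)
B(t) = -½ + t
23*B(r(0)) + 34 = 23*(-½ - 12*0) + 34 = 23*(-½ + 0) + 34 = 23*(-½) + 34 = -23/2 + 34 = 45/2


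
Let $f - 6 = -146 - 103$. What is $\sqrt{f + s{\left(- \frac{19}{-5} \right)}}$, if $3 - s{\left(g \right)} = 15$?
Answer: $i \sqrt{255} \approx 15.969 i$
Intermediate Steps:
$s{\left(g \right)} = -12$ ($s{\left(g \right)} = 3 - 15 = -12$)
$f = -243$ ($f = 6 - 249 = -243$)
$\sqrt{f + s{\left(- \frac{19}{-5} \right)}} = \sqrt{-243 - 12} = \sqrt{-255} = i \sqrt{255}$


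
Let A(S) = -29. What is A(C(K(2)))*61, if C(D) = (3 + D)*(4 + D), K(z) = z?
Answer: -1769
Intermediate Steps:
A(C(K(2)))*61 = -29*61 = -1769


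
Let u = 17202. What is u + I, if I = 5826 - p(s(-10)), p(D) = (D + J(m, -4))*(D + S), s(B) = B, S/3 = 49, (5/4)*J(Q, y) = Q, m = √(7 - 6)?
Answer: 121442/5 ≈ 24288.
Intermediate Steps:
m = 1 (m = √1 = 1)
J(Q, y) = 4*Q/5
S = 147 (S = 3*49 = 147)
p(D) = (147 + D)*(⅘ + D) (p(D) = (D + (⅘)*1)*(D + 147) = (D + ⅘)*(147 + D) = (⅘ + D)*(147 + D) = (147 + D)*(⅘ + D))
I = 35432/5 (I = 5826 - (588/5 + (-10)² + (739/5)*(-10)) = 5826 - (588/5 + 100 - 1478) = 5826 - 1*(-6302/5) = 5826 + 6302/5 = 35432/5 ≈ 7086.4)
u + I = 17202 + 35432/5 = 121442/5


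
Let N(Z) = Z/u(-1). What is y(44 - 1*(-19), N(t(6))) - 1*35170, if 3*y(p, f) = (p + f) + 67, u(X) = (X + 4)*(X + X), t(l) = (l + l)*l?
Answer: -105392/3 ≈ -35131.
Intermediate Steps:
t(l) = 2*l**2 (t(l) = (2*l)*l = 2*l**2)
u(X) = 2*X*(4 + X) (u(X) = (4 + X)*(2*X) = 2*X*(4 + X))
N(Z) = -Z/6 (N(Z) = Z/((2*(-1)*(4 - 1))) = Z/((2*(-1)*3)) = Z/(-6) = Z*(-1/6) = -Z/6)
y(p, f) = 67/3 + f/3 + p/3 (y(p, f) = ((p + f) + 67)/3 = ((f + p) + 67)/3 = (67 + f + p)/3 = 67/3 + f/3 + p/3)
y(44 - 1*(-19), N(t(6))) - 1*35170 = (67/3 + (-6**2/3)/3 + (44 - 1*(-19))/3) - 1*35170 = (67/3 + (-36/3)/3 + (44 + 19)/3) - 35170 = (67/3 + (-1/6*72)/3 + (1/3)*63) - 35170 = (67/3 + (1/3)*(-12) + 21) - 35170 = (67/3 - 4 + 21) - 35170 = 118/3 - 35170 = -105392/3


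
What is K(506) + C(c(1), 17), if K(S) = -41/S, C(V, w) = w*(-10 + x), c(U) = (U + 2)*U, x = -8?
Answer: -154877/506 ≈ -306.08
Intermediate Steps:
c(U) = U*(2 + U) (c(U) = (2 + U)*U = U*(2 + U))
C(V, w) = -18*w (C(V, w) = w*(-10 - 8) = w*(-18) = -18*w)
K(506) + C(c(1), 17) = -41/506 - 18*17 = -41*1/506 - 306 = -41/506 - 306 = -154877/506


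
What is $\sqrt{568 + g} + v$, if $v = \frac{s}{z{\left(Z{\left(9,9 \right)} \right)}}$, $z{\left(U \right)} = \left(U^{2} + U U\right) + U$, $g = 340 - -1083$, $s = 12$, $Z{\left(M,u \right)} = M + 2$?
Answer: $\frac{12}{253} + \sqrt{1991} \approx 44.668$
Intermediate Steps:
$Z{\left(M,u \right)} = 2 + M$
$g = 1423$ ($g = 340 + 1083 = 1423$)
$z{\left(U \right)} = U + 2 U^{2}$ ($z{\left(U \right)} = \left(U^{2} + U^{2}\right) + U = 2 U^{2} + U = U + 2 U^{2}$)
$v = \frac{12}{253}$ ($v = \frac{12}{\left(2 + 9\right) \left(1 + 2 \left(2 + 9\right)\right)} = \frac{12}{11 \left(1 + 2 \cdot 11\right)} = \frac{12}{11 \left(1 + 22\right)} = \frac{12}{11 \cdot 23} = \frac{12}{253} \approx 0.047431$)
$\sqrt{568 + g} + v = \sqrt{568 + 1423} + \frac{12}{253} = \sqrt{1991} + \frac{12}{253} = \frac{12}{253} + \sqrt{1991}$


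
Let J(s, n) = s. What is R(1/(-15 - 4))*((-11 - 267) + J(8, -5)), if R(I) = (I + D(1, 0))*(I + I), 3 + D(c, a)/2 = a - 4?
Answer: -144180/361 ≈ -399.39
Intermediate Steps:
D(c, a) = -14 + 2*a (D(c, a) = -6 + 2*(a - 4) = -6 + 2*(-4 + a) = -6 + (-8 + 2*a) = -14 + 2*a)
R(I) = 2*I*(-14 + I) (R(I) = (I + (-14 + 2*0))*(I + I) = (I + (-14 + 0))*(2*I) = (I - 14)*(2*I) = (-14 + I)*(2*I) = 2*I*(-14 + I))
R(1/(-15 - 4))*((-11 - 267) + J(8, -5)) = (2*(-14 + 1/(-15 - 4))/(-15 - 4))*((-11 - 267) + 8) = (2*(-14 + 1/(-19))/(-19))*(-278 + 8) = (2*(-1/19)*(-14 - 1/19))*(-270) = (2*(-1/19)*(-267/19))*(-270) = (534/361)*(-270) = -144180/361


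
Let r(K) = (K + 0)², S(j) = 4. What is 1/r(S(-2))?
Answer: 1/16 ≈ 0.062500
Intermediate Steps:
r(K) = K²
1/r(S(-2)) = 1/(4²) = 1/16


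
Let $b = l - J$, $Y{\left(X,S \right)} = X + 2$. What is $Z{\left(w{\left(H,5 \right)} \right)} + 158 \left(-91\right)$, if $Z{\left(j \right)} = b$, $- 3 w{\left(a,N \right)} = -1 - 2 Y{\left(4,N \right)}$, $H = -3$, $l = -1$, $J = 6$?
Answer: $-14385$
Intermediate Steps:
$Y{\left(X,S \right)} = 2 + X$
$w{\left(a,N \right)} = \frac{13}{3}$ ($w{\left(a,N \right)} = - \frac{-1 - 2 \left(2 + 4\right)}{3} = - \frac{-1 - 12}{3} = \left(- \frac{1}{3}\right) \left(-13\right) = \frac{13}{3}$)
$b = -7$ ($b = -1 - 6 = -7$)
$Z{\left(j \right)} = -7$
$Z{\left(w{\left(H,5 \right)} \right)} + 158 \left(-91\right) = -7 + 158 \left(-91\right) = -7 - 14378 = -14385$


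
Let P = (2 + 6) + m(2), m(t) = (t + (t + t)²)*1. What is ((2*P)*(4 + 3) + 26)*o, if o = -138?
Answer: -53820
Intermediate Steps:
m(t) = t + 4*t² (m(t) = (t + (2*t)²)*1 = (t + 4*t²)*1 = t + 4*t²)
P = 26 (P = (2 + 6) + 2*(1 + 4*2) = 8 + 2*(1 + 8) = 8 + 2*9 = 8 + 18 = 26)
((2*P)*(4 + 3) + 26)*o = ((2*26)*(4 + 3) + 26)*(-138) = (52*7 + 26)*(-138) = (364 + 26)*(-138) = 390*(-138) = -53820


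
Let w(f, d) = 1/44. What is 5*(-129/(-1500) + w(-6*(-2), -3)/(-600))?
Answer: 11347/26400 ≈ 0.42981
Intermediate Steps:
w(f, d) = 1/44
5*(-129/(-1500) + w(-6*(-2), -3)/(-600)) = 5*(-129/(-1500) + (1/44)/(-600)) = 5*(-129*(-1/1500) + (1/44)*(-1/600)) = 5*(43/500 - 1/26400) = 5*(11347/132000) = 11347/26400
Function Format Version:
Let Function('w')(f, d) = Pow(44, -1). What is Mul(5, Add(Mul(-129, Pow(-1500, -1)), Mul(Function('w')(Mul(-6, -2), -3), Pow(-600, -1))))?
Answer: Rational(11347, 26400) ≈ 0.42981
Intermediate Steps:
Function('w')(f, d) = Rational(1, 44)
Mul(5, Add(Mul(-129, Pow(-1500, -1)), Mul(Function('w')(Mul(-6, -2), -3), Pow(-600, -1)))) = Mul(5, Add(Mul(-129, Pow(-1500, -1)), Mul(Rational(1, 44), Pow(-600, -1)))) = Mul(5, Add(Mul(-129, Rational(-1, 1500)), Mul(Rational(1, 44), Rational(-1, 600)))) = Mul(5, Add(Rational(43, 500), Rational(-1, 26400))) = Mul(5, Rational(11347, 132000)) = Rational(11347, 26400)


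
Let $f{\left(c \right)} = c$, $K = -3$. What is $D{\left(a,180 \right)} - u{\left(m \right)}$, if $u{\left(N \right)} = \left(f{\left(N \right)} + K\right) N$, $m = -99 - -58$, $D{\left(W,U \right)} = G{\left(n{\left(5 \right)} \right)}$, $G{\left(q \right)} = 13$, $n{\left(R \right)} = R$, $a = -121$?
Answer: $-1791$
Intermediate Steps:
$D{\left(W,U \right)} = 13$
$m = -41$ ($m = -99 + 58 = -41$)
$u{\left(N \right)} = N \left(-3 + N\right)$ ($u{\left(N \right)} = \left(N - 3\right) N = \left(-3 + N\right) N = N \left(-3 + N\right)$)
$D{\left(a,180 \right)} - u{\left(m \right)} = 13 - - 41 \left(-3 - 41\right) = 13 - \left(-41\right) \left(-44\right) = 13 - 1804 = -1791$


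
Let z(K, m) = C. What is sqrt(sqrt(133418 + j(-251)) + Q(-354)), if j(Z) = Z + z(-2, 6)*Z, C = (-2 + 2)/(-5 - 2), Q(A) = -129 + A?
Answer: sqrt(-483 + sqrt(133167)) ≈ 10.866*I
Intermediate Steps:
C = 0 (C = 0/(-7) = 0*(-1/7) = 0)
z(K, m) = 0
j(Z) = Z (j(Z) = Z + 0*Z = Z + 0 = Z)
sqrt(sqrt(133418 + j(-251)) + Q(-354)) = sqrt(sqrt(133418 - 251) + (-129 - 354)) = sqrt(sqrt(133167) - 483) = sqrt(-483 + sqrt(133167))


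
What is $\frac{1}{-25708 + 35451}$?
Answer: $\frac{1}{9743} \approx 0.00010264$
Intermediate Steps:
$\frac{1}{-25708 + 35451} = \frac{1}{9743}$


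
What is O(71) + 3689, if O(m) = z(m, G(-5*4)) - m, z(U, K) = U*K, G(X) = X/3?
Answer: 9434/3 ≈ 3144.7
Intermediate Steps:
G(X) = X/3 (G(X) = X*(⅓) = X/3)
z(U, K) = K*U
O(m) = -23*m/3 (O(m) = ((-5*4)/3)*m - m = ((⅓)*(-20))*m - m = -20*m/3 - m = -23*m/3)
O(71) + 3689 = -23/3*71 + 3689 = -1633/3 + 3689 = 9434/3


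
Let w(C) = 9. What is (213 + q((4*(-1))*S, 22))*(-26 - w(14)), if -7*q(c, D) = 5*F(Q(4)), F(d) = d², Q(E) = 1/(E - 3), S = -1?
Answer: -7430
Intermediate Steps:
Q(E) = 1/(-3 + E)
q(c, D) = -5/7 (q(c, D) = -5*(1/(-3 + 4))²/7 = -5*(1/1)²/7 = -5*1²/7 = -5/7)
(213 + q((4*(-1))*S, 22))*(-26 - w(14)) = (213 - 5/7)*(-26 - 1*9) = 1486*(-26 - 9)/7 = (1486/7)*(-35) = -7430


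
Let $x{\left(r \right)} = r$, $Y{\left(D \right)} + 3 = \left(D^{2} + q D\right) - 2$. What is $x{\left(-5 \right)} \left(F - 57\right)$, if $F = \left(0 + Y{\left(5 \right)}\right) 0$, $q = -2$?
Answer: $285$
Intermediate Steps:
$Y{\left(D \right)} = -5 + D^{2} - 2 D$ ($Y{\left(D \right)} = -3 - \left(2 - D^{2} + 2 D\right) = -5 + D^{2} - 2 D$)
$F = 0$ ($F = \left(0 - \left(15 - 25\right)\right) 0 = \left(0 - -10\right) 0 = \left(0 + 10\right) 0 = 10 \cdot 0 = 0$)
$x{\left(-5 \right)} \left(F - 57\right) = - 5 \left(0 - 57\right) = \left(-5\right) \left(-57\right) = 285$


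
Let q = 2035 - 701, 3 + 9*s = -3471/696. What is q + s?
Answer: 2783539/2088 ≈ 1333.1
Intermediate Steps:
s = -1853/2088 (s = -1/3 + (-3471/696)/9 = -1/3 + (-3471*1/696)/9 = -1/3 + (1/9)*(-1157/232) = -1/3 - 1157/2088 = -1853/2088 ≈ -0.88745)
q = 1334
q + s = 1334 - 1853/2088 = 2783539/2088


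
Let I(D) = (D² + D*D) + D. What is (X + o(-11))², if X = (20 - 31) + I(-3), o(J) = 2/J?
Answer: 1764/121 ≈ 14.579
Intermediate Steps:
I(D) = D + 2*D² (I(D) = (D² + D²) + D = 2*D² + D = D + 2*D²)
X = 4 (X = (20 - 31) - 3*(1 + 2*(-3)) = -11 - 3*(1 - 6) = -11 - 3*(-5) = -11 + 15 = 4)
(X + o(-11))² = (4 + 2/(-11))² = (4 + 2*(-1/11))² = (4 - 2/11)² = (42/11)² = 1764/121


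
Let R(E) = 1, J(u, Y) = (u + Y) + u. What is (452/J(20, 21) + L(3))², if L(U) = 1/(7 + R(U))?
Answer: 13520329/238144 ≈ 56.774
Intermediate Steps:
J(u, Y) = Y + 2*u (J(u, Y) = (Y + u) + u = Y + 2*u)
L(U) = ⅛ (L(U) = 1/(7 + 1) = 1/8 = ⅛)
(452/J(20, 21) + L(3))² = (452/(21 + 2*20) + ⅛)² = (452/(21 + 40) + ⅛)² = (452/61 + ⅛)² = (3677/488)² = 13520329/238144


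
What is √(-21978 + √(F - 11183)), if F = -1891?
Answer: √(-21978 + I*√13074) ≈ 0.3856 + 148.25*I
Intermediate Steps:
√(-21978 + √(F - 11183)) = √(-21978 + √(-1891 - 11183)) = √(-21978 + √(-13074)) = √(-21978 + I*√13074)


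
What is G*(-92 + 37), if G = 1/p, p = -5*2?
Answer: 11/2 ≈ 5.5000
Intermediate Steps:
p = -10
G = -⅒ (G = 1/(-10) = -⅒ ≈ -0.10000)
G*(-92 + 37) = -(-92 + 37)/10 = -⅒*(-55) = 11/2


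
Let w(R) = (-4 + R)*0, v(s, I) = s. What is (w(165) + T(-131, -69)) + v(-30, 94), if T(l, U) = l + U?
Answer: -230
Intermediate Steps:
w(R) = 0
T(l, U) = U + l
(w(165) + T(-131, -69)) + v(-30, 94) = (0 + (-69 - 131)) - 30 = (0 - 200) - 30 = -200 - 30 = -230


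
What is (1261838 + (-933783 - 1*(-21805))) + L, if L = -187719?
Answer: 162141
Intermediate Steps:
(1261838 + (-933783 - 1*(-21805))) + L = (1261838 + (-933783 - 1*(-21805))) - 187719 = (1261838 + (-933783 + 21805)) - 187719 = (1261838 - 911978) - 187719 = 349860 - 187719 = 162141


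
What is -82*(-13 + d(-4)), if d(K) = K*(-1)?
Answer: 738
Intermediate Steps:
d(K) = -K
-82*(-13 + d(-4)) = -82*(-13 - 1*(-4)) = -82*(-13 + 4) = -82*(-9) = 738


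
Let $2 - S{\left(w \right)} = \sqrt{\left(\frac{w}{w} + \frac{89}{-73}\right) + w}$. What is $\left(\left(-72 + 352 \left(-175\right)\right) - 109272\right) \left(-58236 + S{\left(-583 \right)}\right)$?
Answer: $9954752896 + \frac{854720 i \sqrt{124319}}{73} \approx 9.9548 \cdot 10^{9} + 4.1283 \cdot 10^{6} i$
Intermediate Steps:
$S{\left(w \right)} = 2 - \sqrt{- \frac{16}{73} + w}$ ($S{\left(w \right)} = 2 - \sqrt{\left(\frac{w}{w} + \frac{89}{-73}\right) + w} = 2 - \sqrt{\left(1 + 89 \left(- \frac{1}{73}\right)\right) + w} = 2 - \sqrt{\left(1 - \frac{89}{73}\right) + w} = 2 - \sqrt{- \frac{16}{73} + w}$)
$\left(\left(-72 + 352 \left(-175\right)\right) - 109272\right) \left(-58236 + S{\left(-583 \right)}\right) = \left(\left(-72 + 352 \left(-175\right)\right) - 109272\right) \left(-58236 + \left(2 - \frac{\sqrt{-1168 + 5329 \left(-583\right)}}{73}\right)\right) = \left(\left(-72 - 61600\right) - 109272\right) \left(-58236 + \left(2 - \frac{\sqrt{-1168 - 3106807}}{73}\right)\right) = \left(-61672 - 109272\right) \left(-58236 + \left(2 - \frac{\sqrt{-3107975}}{73}\right)\right) = - 170944 \left(-58236 + \left(2 - \frac{5 i \sqrt{124319}}{73}\right)\right) = - 170944 \left(-58234 - \frac{5 i \sqrt{124319}}{73}\right) = 9954752896 + \frac{854720 i \sqrt{124319}}{73}$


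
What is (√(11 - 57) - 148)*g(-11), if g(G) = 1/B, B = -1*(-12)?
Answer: -37/3 + I*√46/12 ≈ -12.333 + 0.56519*I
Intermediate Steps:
B = 12
g(G) = 1/12
(√(11 - 57) - 148)*g(-11) = (√(11 - 57) - 148)*(1/12) = (√(-46) - 148)*(1/12) = (I*√46 - 148)*(1/12) = (-148 + I*√46)*(1/12) = -37/3 + I*√46/12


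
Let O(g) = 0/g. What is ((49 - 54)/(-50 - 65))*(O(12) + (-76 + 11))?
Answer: -65/23 ≈ -2.8261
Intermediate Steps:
O(g) = 0
((49 - 54)/(-50 - 65))*(O(12) + (-76 + 11)) = ((49 - 54)/(-50 - 65))*(0 + (-76 + 11)) = (-5/(-115))*(0 - 65) = -5*(-1/115)*(-65) = (1/23)*(-65) = -65/23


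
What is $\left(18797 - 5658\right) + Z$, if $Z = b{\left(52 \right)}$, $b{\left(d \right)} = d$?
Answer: $13191$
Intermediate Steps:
$Z = 52$
$\left(18797 - 5658\right) + Z = \left(18797 - 5658\right) + 52 = 13139 + 52 = 13191$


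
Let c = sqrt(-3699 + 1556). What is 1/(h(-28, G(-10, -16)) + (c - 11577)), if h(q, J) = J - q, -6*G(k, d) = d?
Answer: -103917/1199879608 - 9*I*sqrt(2143)/1199879608 ≈ -8.6606e-5 - 3.4723e-7*I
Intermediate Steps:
G(k, d) = -d/6
c = I*sqrt(2143) (c = sqrt(-2143) = I*sqrt(2143) ≈ 46.293*I)
1/(h(-28, G(-10, -16)) + (c - 11577)) = 1/((-1/6*(-16) - 1*(-28)) + (I*sqrt(2143) - 11577)) = 1/((8/3 + 28) + (-11577 + I*sqrt(2143))) = 1/(92/3 + (-11577 + I*sqrt(2143))) = 1/(-34639/3 + I*sqrt(2143))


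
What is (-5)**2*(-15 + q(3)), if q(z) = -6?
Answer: -525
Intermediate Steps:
(-5)**2*(-15 + q(3)) = (-5)**2*(-15 - 6) = 25*(-21) = -525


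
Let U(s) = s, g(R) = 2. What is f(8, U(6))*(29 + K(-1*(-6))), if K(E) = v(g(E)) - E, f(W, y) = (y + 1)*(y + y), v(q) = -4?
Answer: 1596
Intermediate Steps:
f(W, y) = 2*y*(1 + y) (f(W, y) = (1 + y)*(2*y) = 2*y*(1 + y))
K(E) = -4 - E
f(8, U(6))*(29 + K(-1*(-6))) = (2*6*(1 + 6))*(29 + (-4 - (-1)*(-6))) = (2*6*7)*(29 + (-4 - 1*6)) = 84*(29 + (-4 - 6)) = 84*(29 - 10) = 84*19 = 1596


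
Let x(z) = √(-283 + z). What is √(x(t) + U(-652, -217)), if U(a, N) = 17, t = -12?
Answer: √(17 + I*√295) ≈ 4.5368 + 1.8929*I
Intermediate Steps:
√(x(t) + U(-652, -217)) = √(√(-283 - 12) + 17) = √(√(-295) + 17) = √(I*√295 + 17) = √(17 + I*√295)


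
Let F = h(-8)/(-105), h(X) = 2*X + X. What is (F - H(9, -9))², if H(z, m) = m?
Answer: 104329/1225 ≈ 85.167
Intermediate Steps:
h(X) = 3*X
F = 8/35 (F = (3*(-8))/(-105) = -24*(-1/105) = 8/35 ≈ 0.22857)
(F - H(9, -9))² = (8/35 - 1*(-9))² = (8/35 + 9)² = (323/35)² = 104329/1225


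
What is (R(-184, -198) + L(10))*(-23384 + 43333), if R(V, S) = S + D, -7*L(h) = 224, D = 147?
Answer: -1655767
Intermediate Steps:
L(h) = -32 (L(h) = -⅐*224 = -32)
R(V, S) = 147 + S (R(V, S) = S + 147 = 147 + S)
(R(-184, -198) + L(10))*(-23384 + 43333) = ((147 - 198) - 32)*(-23384 + 43333) = (-51 - 32)*19949 = -83*19949 = -1655767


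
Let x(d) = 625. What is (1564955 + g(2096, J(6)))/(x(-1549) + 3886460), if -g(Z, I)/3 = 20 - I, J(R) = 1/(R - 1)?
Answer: 7824478/19435425 ≈ 0.40259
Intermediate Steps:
J(R) = 1/(-1 + R)
g(Z, I) = -60 + 3*I (g(Z, I) = -3*(20 - I) = -60 + 3*I)
(1564955 + g(2096, J(6)))/(x(-1549) + 3886460) = (1564955 + (-60 + 3/(-1 + 6)))/(625 + 3886460) = (1564955 + (-60 + 3/5))/3887085 = (1564955 + (-60 + 3*(⅕)))*(1/3887085) = (1564955 + (-60 + ⅗))*(1/3887085) = (1564955 - 297/5)*(1/3887085) = (7824478/5)*(1/3887085) = 7824478/19435425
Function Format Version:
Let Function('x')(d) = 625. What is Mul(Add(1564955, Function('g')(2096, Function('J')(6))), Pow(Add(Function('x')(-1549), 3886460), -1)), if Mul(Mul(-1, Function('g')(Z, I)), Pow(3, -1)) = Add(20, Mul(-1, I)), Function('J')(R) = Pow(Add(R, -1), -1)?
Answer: Rational(7824478, 19435425) ≈ 0.40259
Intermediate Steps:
Function('J')(R) = Pow(Add(-1, R), -1)
Function('g')(Z, I) = Add(-60, Mul(3, I)) (Function('g')(Z, I) = Mul(-3, Add(20, Mul(-1, I))) = Add(-60, Mul(3, I)))
Mul(Add(1564955, Function('g')(2096, Function('J')(6))), Pow(Add(Function('x')(-1549), 3886460), -1)) = Mul(Add(1564955, Add(-60, Mul(3, Pow(Add(-1, 6), -1)))), Pow(Add(625, 3886460), -1)) = Mul(Add(1564955, Add(-60, Mul(3, Pow(5, -1)))), Pow(3887085, -1)) = Mul(Add(1564955, Add(-60, Mul(3, Rational(1, 5)))), Rational(1, 3887085)) = Mul(Add(1564955, Add(-60, Rational(3, 5))), Rational(1, 3887085)) = Mul(Add(1564955, Rational(-297, 5)), Rational(1, 3887085)) = Mul(Rational(7824478, 5), Rational(1, 3887085)) = Rational(7824478, 19435425)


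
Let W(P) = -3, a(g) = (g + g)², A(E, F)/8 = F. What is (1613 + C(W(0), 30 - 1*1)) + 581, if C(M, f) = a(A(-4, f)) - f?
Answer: 217461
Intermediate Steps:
A(E, F) = 8*F
a(g) = 4*g² (a(g) = (2*g)² = 4*g²)
C(M, f) = -f + 256*f² (C(M, f) = 4*(8*f)² - f = 4*(64*f²) - f = 256*f² - f = -f + 256*f²)
(1613 + C(W(0), 30 - 1*1)) + 581 = (1613 + (30 - 1*1)*(-1 + 256*(30 - 1*1))) + 581 = (1613 + (30 - 1)*(-1 + 256*(30 - 1))) + 581 = (1613 + 29*(-1 + 256*29)) + 581 = (1613 + 29*(-1 + 7424)) + 581 = (1613 + 29*7423) + 581 = (1613 + 215267) + 581 = 216880 + 581 = 217461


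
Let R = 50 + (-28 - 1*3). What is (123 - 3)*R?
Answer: 2280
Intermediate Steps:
R = 19 (R = 50 + (-28 - 3) = 50 - 31 = 19)
(123 - 3)*R = (123 - 3)*19 = 120*19 = 2280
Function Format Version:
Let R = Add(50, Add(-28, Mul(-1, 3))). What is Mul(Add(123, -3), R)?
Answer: 2280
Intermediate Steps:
R = 19 (R = Add(50, Add(-28, -3)) = Add(50, -31) = 19)
Mul(Add(123, -3), R) = Mul(Add(123, -3), 19) = Mul(120, 19) = 2280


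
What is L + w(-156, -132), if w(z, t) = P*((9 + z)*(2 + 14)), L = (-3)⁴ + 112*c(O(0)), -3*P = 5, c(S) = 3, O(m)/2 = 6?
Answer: 4337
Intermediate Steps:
O(m) = 12 (O(m) = 2*6 = 12)
P = -5/3 (P = -⅓*5 = -5/3 ≈ -1.6667)
L = 417 (L = (-3)⁴ + 112*3 = 81 + 336 = 417)
w(z, t) = -240 - 80*z/3 (w(z, t) = -5*(9 + z)*(2 + 14)/3 = -5*(9 + z)*16/3 = -5*(144 + 16*z)/3 = -240 - 80*z/3)
L + w(-156, -132) = 417 + (-240 - 80/3*(-156)) = 417 + (-240 + 4160) = 417 + 3920 = 4337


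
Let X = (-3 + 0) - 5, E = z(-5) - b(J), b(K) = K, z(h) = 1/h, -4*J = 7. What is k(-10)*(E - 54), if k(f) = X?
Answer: 2098/5 ≈ 419.60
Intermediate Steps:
J = -7/4 (J = -1/4*7 = -7/4 ≈ -1.7500)
E = 31/20 (E = 1/(-5) - 1*(-7/4) = -1/5 + 7/4 = 31/20 ≈ 1.5500)
X = -8 (X = -3 - 5 = -8)
k(f) = -8
k(-10)*(E - 54) = -8*(31/20 - 54) = -8*(-1049/20) = 2098/5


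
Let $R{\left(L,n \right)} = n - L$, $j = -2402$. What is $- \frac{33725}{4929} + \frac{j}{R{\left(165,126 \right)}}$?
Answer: $\frac{3508061}{64077} \approx 54.748$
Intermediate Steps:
$- \frac{33725}{4929} + \frac{j}{R{\left(165,126 \right)}} = - \frac{33725}{4929} - \frac{2402}{126 - 165} = \left(-33725\right) \frac{1}{4929} - \frac{2402}{126 - 165} = - \frac{33725}{4929} - \frac{2402}{-39} = - \frac{33725}{4929} - - \frac{2402}{39} = - \frac{33725}{4929} + \frac{2402}{39} = \frac{3508061}{64077}$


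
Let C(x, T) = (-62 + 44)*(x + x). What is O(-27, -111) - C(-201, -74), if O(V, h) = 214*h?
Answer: -30990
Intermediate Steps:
C(x, T) = -36*x
O(-27, -111) - C(-201, -74) = 214*(-111) - (-36)*(-201) = -23754 - 1*7236 = -23754 - 7236 = -30990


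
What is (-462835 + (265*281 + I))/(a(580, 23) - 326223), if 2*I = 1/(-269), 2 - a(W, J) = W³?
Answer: 208943061/105145762898 ≈ 0.0019872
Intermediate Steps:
a(W, J) = 2 - W³
I = -1/538 (I = (½)/(-269) = (½)*(-1/269) = -1/538 ≈ -0.0018587)
(-462835 + (265*281 + I))/(a(580, 23) - 326223) = (-462835 + (265*281 - 1/538))/((2 - 1*580³) - 326223) = (-462835 + (74465 - 1/538))/((2 - 1*195112000) - 326223) = (-462835 + 40062169/538)/((2 - 195112000) - 326223) = -208943061/(538*(-195111998 - 326223)) = -208943061/538/(-195438221) = -208943061/538*(-1/195438221) = 208943061/105145762898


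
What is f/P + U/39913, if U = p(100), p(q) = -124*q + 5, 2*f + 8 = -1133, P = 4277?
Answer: -21652509/48773686 ≈ -0.44394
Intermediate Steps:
f = -1141/2 (f = -4 + (1/2)*(-1133) = -4 - 1133/2 = -1141/2 ≈ -570.50)
p(q) = 5 - 124*q
U = -12395 (U = 5 - 124*100 = 5 - 12400 = -12395)
f/P + U/39913 = -1141/2/4277 - 12395/39913 = -1141/2*1/4277 - 12395*1/39913 = -163/1222 - 12395/39913 = -21652509/48773686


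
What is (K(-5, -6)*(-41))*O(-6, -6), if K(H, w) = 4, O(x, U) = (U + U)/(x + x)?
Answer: -164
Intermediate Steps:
O(x, U) = U/x (O(x, U) = (2*U)/((2*x)) = (2*U)*(1/(2*x)) = U/x)
(K(-5, -6)*(-41))*O(-6, -6) = (4*(-41))*(-6/(-6)) = -(-984)*(-1)/6 = -164*1 = -164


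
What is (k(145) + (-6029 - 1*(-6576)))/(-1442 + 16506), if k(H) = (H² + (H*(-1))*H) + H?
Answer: 173/3766 ≈ 0.045937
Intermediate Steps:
k(H) = H (k(H) = (H² + (-H)*H) + H = (H² - H²) + H = 0 + H = H)
(k(145) + (-6029 - 1*(-6576)))/(-1442 + 16506) = (145 + (-6029 - 1*(-6576)))/(-1442 + 16506) = (145 + (-6029 + 6576))/15064 = (145 + 547)*(1/15064) = 692*(1/15064) = 173/3766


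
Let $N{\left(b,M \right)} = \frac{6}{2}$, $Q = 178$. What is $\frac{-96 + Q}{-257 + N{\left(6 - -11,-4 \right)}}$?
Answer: $- \frac{41}{127} \approx -0.32283$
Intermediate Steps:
$N{\left(b,M \right)} = 3$ ($N{\left(b,M \right)} = 6 \cdot \frac{1}{2} = 3$)
$\frac{-96 + Q}{-257 + N{\left(6 - -11,-4 \right)}} = \frac{-96 + 178}{-257 + 3} = \frac{82}{-254} = 82 \left(- \frac{1}{254}\right) = - \frac{41}{127}$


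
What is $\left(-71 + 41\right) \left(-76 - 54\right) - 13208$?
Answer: $-9308$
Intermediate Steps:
$\left(-71 + 41\right) \left(-76 - 54\right) - 13208 = \left(-30\right) \left(-130\right) - 13208 = 3900 - 13208 = -9308$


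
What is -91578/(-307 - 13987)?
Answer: 45789/7147 ≈ 6.4067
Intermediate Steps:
-91578/(-307 - 13987) = -91578/(-14294) = -91578*(-1/14294) = 45789/7147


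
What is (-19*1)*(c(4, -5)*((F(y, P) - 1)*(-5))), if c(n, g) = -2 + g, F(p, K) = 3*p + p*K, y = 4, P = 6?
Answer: -23275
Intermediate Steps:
F(p, K) = 3*p + K*p
(-19*1)*(c(4, -5)*((F(y, P) - 1)*(-5))) = (-19*1)*((-2 - 5)*((4*(3 + 6) - 1)*(-5))) = -(-133)*(4*9 - 1)*(-5) = -(-133)*(36 - 1)*(-5) = -(-133)*35*(-5) = -(-133)*(-175) = -19*1225 = -23275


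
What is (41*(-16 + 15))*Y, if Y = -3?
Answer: 123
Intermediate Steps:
(41*(-16 + 15))*Y = (41*(-16 + 15))*(-3) = (41*(-1))*(-3) = -41*(-3) = 123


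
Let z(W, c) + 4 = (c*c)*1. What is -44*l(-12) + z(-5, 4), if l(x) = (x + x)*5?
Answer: 5292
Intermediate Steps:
z(W, c) = -4 + c**2 (z(W, c) = -4 + (c*c)*1 = -4 + c**2*1 = -4 + c**2)
l(x) = 10*x (l(x) = (2*x)*5 = 10*x)
-44*l(-12) + z(-5, 4) = -440*(-12) + (-4 + 4**2) = -44*(-120) + (-4 + 16) = 5280 + 12 = 5292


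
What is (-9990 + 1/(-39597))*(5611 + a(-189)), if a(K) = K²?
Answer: -16349865849292/39597 ≈ -4.1291e+8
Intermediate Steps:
(-9990 + 1/(-39597))*(5611 + a(-189)) = (-9990 + 1/(-39597))*(5611 + (-189)²) = (-9990 - 1/39597)*(5611 + 35721) = -395574031/39597*41332 = -16349865849292/39597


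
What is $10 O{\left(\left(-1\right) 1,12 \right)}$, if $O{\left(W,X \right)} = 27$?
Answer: $270$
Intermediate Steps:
$10 O{\left(\left(-1\right) 1,12 \right)} = 10 \cdot 27 = 270$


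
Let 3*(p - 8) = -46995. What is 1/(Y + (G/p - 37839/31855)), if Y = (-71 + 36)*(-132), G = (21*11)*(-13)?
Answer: 166251245/767915157014 ≈ 0.00021650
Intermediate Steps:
p = -15657 (p = 8 + (⅓)*(-46995) = 8 - 15665 = -15657)
G = -3003 (G = 231*(-13) = -3003)
Y = 4620 (Y = -35*(-132) = 4620)
1/(Y + (G/p - 37839/31855)) = 1/(4620 + (-3003/(-15657) - 37839/31855)) = 1/(4620 + (-3003*(-1/15657) - 37839*1/31855)) = 1/(4620 + (1001/5219 - 37839/31855)) = 1/(4620 - 165594886/166251245) = 1/(767915157014/166251245) = 166251245/767915157014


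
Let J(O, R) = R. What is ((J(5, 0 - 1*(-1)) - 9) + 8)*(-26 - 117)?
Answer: 0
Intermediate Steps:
((J(5, 0 - 1*(-1)) - 9) + 8)*(-26 - 117) = (((0 - 1*(-1)) - 9) + 8)*(-26 - 117) = (((0 + 1) - 9) + 8)*(-143) = ((1 - 9) + 8)*(-143) = (-8 + 8)*(-143) = 0*(-143) = 0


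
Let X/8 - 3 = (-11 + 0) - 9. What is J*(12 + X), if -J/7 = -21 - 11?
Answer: -27776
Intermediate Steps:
J = 224 (J = -7*(-21 - 11) = -7*(-32) = 224)
X = -136 (X = 24 + 8*((-11 + 0) - 9) = 24 + 8*(-11 - 9) = 24 + 8*(-20) = 24 - 160 = -136)
J*(12 + X) = 224*(12 - 136) = 224*(-124) = -27776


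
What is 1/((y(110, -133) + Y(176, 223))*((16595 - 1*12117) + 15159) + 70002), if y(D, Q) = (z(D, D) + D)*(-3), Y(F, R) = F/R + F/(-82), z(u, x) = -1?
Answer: -9143/58313564367 ≈ -1.5679e-7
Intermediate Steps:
Y(F, R) = -F/82 + F/R (Y(F, R) = F/R + F*(-1/82) = F/R - F/82 = -F/82 + F/R)
y(D, Q) = 3 - 3*D (y(D, Q) = (-1 + D)*(-3) = 3 - 3*D)
1/((y(110, -133) + Y(176, 223))*((16595 - 1*12117) + 15159) + 70002) = 1/(((3 - 3*110) + (-1/82*176 + 176/223))*((16595 - 1*12117) + 15159) + 70002) = 1/(((3 - 330) + (-88/41 + 176*(1/223)))*((16595 - 12117) + 15159) + 70002) = 1/((-327 + (-88/41 + 176/223))*(4478 + 15159) + 70002) = 1/((-327 - 12408/9143)*19637 + 70002) = 1/(-3002169/9143*19637 + 70002) = 1/(-58953592653/9143 + 70002) = 1/(-58313564367/9143) = -9143/58313564367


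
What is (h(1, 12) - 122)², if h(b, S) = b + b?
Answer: 14400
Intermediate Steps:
h(b, S) = 2*b
(h(1, 12) - 122)² = (2*1 - 122)² = (2 - 122)² = (-120)² = 14400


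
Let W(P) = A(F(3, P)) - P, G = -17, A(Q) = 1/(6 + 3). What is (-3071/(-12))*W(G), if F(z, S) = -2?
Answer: 236467/54 ≈ 4379.0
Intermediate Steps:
A(Q) = ⅑ (A(Q) = 1/9 = ⅑)
W(P) = ⅑ - P
(-3071/(-12))*W(G) = (-3071/(-12))*(⅑ - 1*(-17)) = (-3071*(-1/12))*(⅑ + 17) = (3071/12)*(154/9) = 236467/54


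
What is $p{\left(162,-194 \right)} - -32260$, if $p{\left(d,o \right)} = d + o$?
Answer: $32228$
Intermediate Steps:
$p{\left(162,-194 \right)} - -32260 = \left(162 - 194\right) - -32260 = -32 + 32260 = 32228$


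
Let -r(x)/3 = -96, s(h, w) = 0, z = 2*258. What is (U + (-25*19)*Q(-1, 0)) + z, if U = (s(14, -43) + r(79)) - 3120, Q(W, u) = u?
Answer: -2316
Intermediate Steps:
z = 516
r(x) = 288 (r(x) = -3*(-96) = 288)
U = -2832 (U = (0 + 288) - 3120 = 288 - 3120 = -2832)
(U + (-25*19)*Q(-1, 0)) + z = (-2832 - 25*19*0) + 516 = (-2832 - 475*0) + 516 = (-2832 + 0) + 516 = -2832 + 516 = -2316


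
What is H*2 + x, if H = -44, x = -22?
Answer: -110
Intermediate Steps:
H*2 + x = -44*2 - 22 = -88 - 22 = -110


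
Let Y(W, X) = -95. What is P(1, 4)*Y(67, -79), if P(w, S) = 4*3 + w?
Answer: -1235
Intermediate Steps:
P(w, S) = 12 + w
P(1, 4)*Y(67, -79) = (12 + 1)*(-95) = 13*(-95) = -1235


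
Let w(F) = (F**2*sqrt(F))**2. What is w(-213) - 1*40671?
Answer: -438427772964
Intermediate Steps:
w(F) = F**5 (w(F) = (F**(5/2))**2 = F**5)
w(-213) - 1*40671 = (-213)**5 - 1*40671 = -438427732293 - 40671 = -438427772964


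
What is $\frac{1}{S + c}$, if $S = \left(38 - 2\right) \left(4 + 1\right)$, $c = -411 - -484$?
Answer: $\frac{1}{253} \approx 0.0039526$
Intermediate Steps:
$c = 73$ ($c = -411 + 484 = 73$)
$S = 180$ ($S = 36 \cdot 5 = 180$)
$\frac{1}{S + c} = \frac{1}{180 + 73} = \frac{1}{253}$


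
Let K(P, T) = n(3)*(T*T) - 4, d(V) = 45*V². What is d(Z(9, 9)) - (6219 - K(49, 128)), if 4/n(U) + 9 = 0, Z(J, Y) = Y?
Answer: -88738/9 ≈ -9859.8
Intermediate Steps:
n(U) = -4/9 (n(U) = 4/(-9 + 0) = 4/(-9) = 4*(-⅑) = -4/9)
K(P, T) = -4 - 4*T²/9 (K(P, T) = -4*T*T/9 - 4 = -4*T²/9 - 4 = -4 - 4*T²/9)
d(Z(9, 9)) - (6219 - K(49, 128)) = 45*9² - (6219 - (-4 - 4/9*128²)) = 45*81 - (6219 - (-4 - 4/9*16384)) = 3645 - (6219 - (-4 - 65536/9)) = 3645 - (6219 - 1*(-65572/9)) = 3645 - (6219 + 65572/9) = 3645 - 1*121543/9 = 3645 - 121543/9 = -88738/9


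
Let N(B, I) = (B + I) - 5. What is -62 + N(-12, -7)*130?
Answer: -3182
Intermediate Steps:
N(B, I) = -5 + B + I
-62 + N(-12, -7)*130 = -62 + (-5 - 12 - 7)*130 = -62 - 24*130 = -62 - 3120 = -3182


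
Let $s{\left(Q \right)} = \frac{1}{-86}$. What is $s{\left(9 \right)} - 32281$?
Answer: $- \frac{2776167}{86} \approx -32281.0$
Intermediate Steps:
$s{\left(Q \right)} = - \frac{1}{86}$
$s{\left(9 \right)} - 32281 = - \frac{1}{86} - 32281 = - \frac{2776167}{86}$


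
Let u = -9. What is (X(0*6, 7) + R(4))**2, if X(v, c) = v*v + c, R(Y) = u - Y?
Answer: 36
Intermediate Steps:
R(Y) = -9 - Y
X(v, c) = c + v**2 (X(v, c) = v**2 + c = c + v**2)
(X(0*6, 7) + R(4))**2 = ((7 + (0*6)**2) + (-9 - 1*4))**2 = ((7 + 0**2) + (-9 - 4))**2 = ((7 + 0) - 13)**2 = (7 - 13)**2 = (-6)**2 = 36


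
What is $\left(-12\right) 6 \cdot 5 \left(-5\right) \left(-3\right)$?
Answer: $-5400$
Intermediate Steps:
$\left(-12\right) 6 \cdot 5 \left(-5\right) \left(-3\right) = - 72 \left(\left(-25\right) \left(-3\right)\right) = \left(-72\right) 75 = -5400$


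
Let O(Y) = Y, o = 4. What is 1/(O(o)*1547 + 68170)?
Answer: 1/74358 ≈ 1.3448e-5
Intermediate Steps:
1/(O(o)*1547 + 68170) = 1/(4*1547 + 68170) = 1/(6188 + 68170) = 1/74358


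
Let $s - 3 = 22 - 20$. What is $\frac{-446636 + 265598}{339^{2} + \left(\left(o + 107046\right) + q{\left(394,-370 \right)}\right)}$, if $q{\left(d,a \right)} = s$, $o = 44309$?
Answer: $- \frac{181038}{266281} \approx -0.67988$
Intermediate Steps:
$s = 5$ ($s = 3 + \left(22 - 20\right) = 3 + 2 = 5$)
$q{\left(d,a \right)} = 5$
$\frac{-446636 + 265598}{339^{2} + \left(\left(o + 107046\right) + q{\left(394,-370 \right)}\right)} = \frac{-446636 + 265598}{339^{2} + \left(\left(44309 + 107046\right) + 5\right)} = - \frac{181038}{114921 + \left(151355 + 5\right)} = - \frac{181038}{114921 + 151360} = - \frac{181038}{266281}$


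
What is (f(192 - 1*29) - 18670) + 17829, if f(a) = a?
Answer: -678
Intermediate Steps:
(f(192 - 1*29) - 18670) + 17829 = ((192 - 1*29) - 18670) + 17829 = ((192 - 29) - 18670) + 17829 = (163 - 18670) + 17829 = -18507 + 17829 = -678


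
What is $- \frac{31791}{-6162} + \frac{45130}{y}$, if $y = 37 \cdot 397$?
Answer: $\frac{248356353}{30171206} \approx 8.2316$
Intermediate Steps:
$y = 14689$
$- \frac{31791}{-6162} + \frac{45130}{y} = - \frac{31791}{-6162} + \frac{45130}{14689} = \left(-31791\right) \left(- \frac{1}{6162}\right) + 45130 \cdot \frac{1}{14689} = \frac{10597}{2054} + \frac{45130}{14689} = \frac{248356353}{30171206}$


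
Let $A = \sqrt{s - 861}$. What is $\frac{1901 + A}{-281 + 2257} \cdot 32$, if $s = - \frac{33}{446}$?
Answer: $\frac{7604}{247} + \frac{6 i \sqrt{19031266}}{55081} \approx 30.785 + 0.47521 i$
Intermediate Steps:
$s = - \frac{33}{446}$ ($s = \left(-33\right) \frac{1}{446} = - \frac{33}{446} \approx -0.073991$)
$A = \frac{3 i \sqrt{19031266}}{446}$ ($A = \sqrt{- \frac{33}{446} - 861} = \sqrt{- \frac{384039}{446}} = \frac{3 i \sqrt{19031266}}{446} \approx 29.344 i$)
$\frac{1901 + A}{-281 + 2257} \cdot 32 = \frac{1901 + \frac{3 i \sqrt{19031266}}{446}}{-281 + 2257} \cdot 32 = \frac{1901 + \frac{3 i \sqrt{19031266}}{446}}{1976} \cdot 32 = \left(1901 + \frac{3 i \sqrt{19031266}}{446}\right) \frac{1}{1976} \cdot 32 = \left(\frac{1901}{1976} + \frac{3 i \sqrt{19031266}}{881296}\right) 32 = \frac{7604}{247} + \frac{6 i \sqrt{19031266}}{55081}$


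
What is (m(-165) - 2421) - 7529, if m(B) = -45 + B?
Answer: -10160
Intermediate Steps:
(m(-165) - 2421) - 7529 = ((-45 - 165) - 2421) - 7529 = (-210 - 2421) - 7529 = -2631 - 7529 = -10160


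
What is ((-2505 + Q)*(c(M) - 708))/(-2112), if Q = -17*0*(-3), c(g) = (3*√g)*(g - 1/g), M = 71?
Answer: -147795/176 + 789075*√71/3124 ≈ 1288.6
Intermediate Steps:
c(g) = 3*√g*(g - 1/g)
Q = 0 (Q = 0*(-3) = 0)
((-2505 + Q)*(c(M) - 708))/(-2112) = ((-2505 + 0)*(3*(-1 + 71²)/√71 - 708))/(-2112) = -2505*(3*(√71/71)*(-1 + 5041) - 708)*(-1/2112) = -2505*(3*(√71/71)*5040 - 708)*(-1/2112) = -2505*(15120*√71/71 - 708)*(-1/2112) = -2505*(-708 + 15120*√71/71)*(-1/2112) = (1773540 - 37875600*√71/71)*(-1/2112) = -147795/176 + 789075*√71/3124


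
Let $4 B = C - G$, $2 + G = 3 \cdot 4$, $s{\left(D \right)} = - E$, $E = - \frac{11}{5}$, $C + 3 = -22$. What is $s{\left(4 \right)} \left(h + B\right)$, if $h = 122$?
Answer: $\frac{4983}{20} \approx 249.15$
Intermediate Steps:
$C = -25$ ($C = -3 - 22 = -25$)
$E = - \frac{11}{5}$ ($E = \left(-11\right) \frac{1}{5} = - \frac{11}{5} \approx -2.2$)
$s{\left(D \right)} = \frac{11}{5}$ ($s{\left(D \right)} = \left(-1\right) \left(- \frac{11}{5}\right) = \frac{11}{5}$)
$G = 10$ ($G = -2 + 3 \cdot 4 = -2 + 12 = 10$)
$B = - \frac{35}{4}$ ($B = \frac{-25 - 10}{4} = \frac{1}{4} \left(-35\right) = - \frac{35}{4} \approx -8.75$)
$s{\left(4 \right)} \left(h + B\right) = \frac{11 \left(122 - \frac{35}{4}\right)}{5} = \frac{11}{5} \cdot \frac{453}{4} = \frac{4983}{20}$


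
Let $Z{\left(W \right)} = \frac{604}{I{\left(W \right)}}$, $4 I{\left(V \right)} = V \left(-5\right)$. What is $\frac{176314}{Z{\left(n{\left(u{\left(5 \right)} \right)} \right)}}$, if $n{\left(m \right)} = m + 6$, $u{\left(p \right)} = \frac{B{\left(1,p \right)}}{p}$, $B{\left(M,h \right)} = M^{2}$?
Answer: $- \frac{2732867}{1208} \approx -2262.3$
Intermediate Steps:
$I{\left(V \right)} = - \frac{5 V}{4}$ ($I{\left(V \right)} = \frac{V \left(-5\right)}{4} = \frac{\left(-5\right) V}{4} = - \frac{5 V}{4}$)
$u{\left(p \right)} = \frac{1}{p}$ ($u{\left(p \right)} = \frac{1^{2}}{p} = 1 \frac{1}{p} = \frac{1}{p}$)
$n{\left(m \right)} = 6 + m$
$Z{\left(W \right)} = - \frac{2416}{5 W}$ ($Z{\left(W \right)} = \frac{604}{\left(- \frac{5}{4}\right) W} = 604 \left(- \frac{4}{5 W}\right) = - \frac{2416}{5 W}$)
$\frac{176314}{Z{\left(n{\left(u{\left(5 \right)} \right)} \right)}} = \frac{176314}{\left(- \frac{2416}{5}\right) \frac{1}{6 + \frac{1}{5}}} = \frac{176314}{\left(- \frac{2416}{5}\right) \frac{1}{\frac{31}{5}}} = \frac{176314}{\left(- \frac{2416}{5}\right) \frac{5}{31}} = \frac{176314}{- \frac{2416}{31}} = 176314 \left(- \frac{31}{2416}\right) = - \frac{2732867}{1208}$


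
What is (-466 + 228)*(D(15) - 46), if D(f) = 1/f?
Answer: 163982/15 ≈ 10932.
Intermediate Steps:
(-466 + 228)*(D(15) - 46) = (-466 + 228)*(1/15 - 46) = -238*(1/15 - 46) = -238*(-689/15) = 163982/15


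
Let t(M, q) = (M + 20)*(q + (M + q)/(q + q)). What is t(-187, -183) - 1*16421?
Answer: 2556725/183 ≈ 13971.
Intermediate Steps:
t(M, q) = (20 + M)*(q + (M + q)/(2*q)) (t(M, q) = (20 + M)*(q + (M + q)/((2*q))) = (20 + M)*(q + (M + q)*(1/(2*q))) = (20 + M)*(q + (M + q)/(2*q)))
t(-187, -183) - 1*16421 = (½)*((-187)² + 20*(-187) - 183*(20 - 187 + 40*(-183) + 2*(-187)*(-183)))/(-183) - 1*16421 = (½)*(-1/183)*(34969 - 3740 - 183*(20 - 187 - 7320 + 68442)) - 16421 = (½)*(-1/183)*(34969 - 3740 - 183*60955) - 16421 = (½)*(-1/183)*(34969 - 3740 - 11154765) - 16421 = (½)*(-1/183)*(-11123536) - 16421 = 5561768/183 - 16421 = 2556725/183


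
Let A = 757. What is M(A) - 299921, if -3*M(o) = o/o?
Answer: -899764/3 ≈ -2.9992e+5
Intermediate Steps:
M(o) = -1/3 (M(o) = -o/(3*o) = -1/3*1 = -1/3)
M(A) - 299921 = -1/3 - 299921 = -899764/3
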